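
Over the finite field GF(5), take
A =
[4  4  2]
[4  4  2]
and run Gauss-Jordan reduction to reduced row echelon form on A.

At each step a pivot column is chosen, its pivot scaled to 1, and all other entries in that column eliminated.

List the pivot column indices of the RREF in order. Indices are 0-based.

step 1: normalize row 0 (÷4) = (1, 1, 3)
  row 1: subtract 4×row0 = (0, 0, 0)
skip col 1 (zero from row 1)
skip col 2 (zero from row 1)

pivot columns: 0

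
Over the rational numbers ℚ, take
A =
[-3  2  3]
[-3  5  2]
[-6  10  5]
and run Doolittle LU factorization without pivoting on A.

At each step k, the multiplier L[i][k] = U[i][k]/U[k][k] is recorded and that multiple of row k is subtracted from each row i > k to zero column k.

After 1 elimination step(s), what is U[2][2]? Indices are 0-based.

U[2][2] = -1

Step 1: pivot at (0,0) is -3.
  row1 ← row1 − (1)·row0  ⇒  L[1][0]=1, U row1=(0, 3, -1)
  row2 ← row2 − (2)·row0  ⇒  L[2][0]=2, U row2=(0, 6, -1)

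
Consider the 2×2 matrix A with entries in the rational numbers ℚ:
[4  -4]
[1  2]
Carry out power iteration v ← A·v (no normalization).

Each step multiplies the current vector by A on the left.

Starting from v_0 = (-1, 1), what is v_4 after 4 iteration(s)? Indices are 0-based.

v_0 = (-1, 1).
v_1 = A·v_0 = (-8, 1).
v_2 = A·v_1 = (-36, -6).
v_3 = A·v_2 = (-120, -48).
v_4 = A·v_3 = (-288, -216).

v_4 = (-288, -216)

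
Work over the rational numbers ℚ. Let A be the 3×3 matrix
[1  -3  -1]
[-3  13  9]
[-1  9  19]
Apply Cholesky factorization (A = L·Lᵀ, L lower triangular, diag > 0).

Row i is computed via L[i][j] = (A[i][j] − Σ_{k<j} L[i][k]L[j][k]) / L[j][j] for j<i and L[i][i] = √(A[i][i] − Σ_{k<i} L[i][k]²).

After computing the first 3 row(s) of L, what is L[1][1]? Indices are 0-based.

Step 1: L[0][0] = √(1) = 1.
  L[1][0] = (-3) / L[0][0] = -3.
Step 2: L[1][1] = √(4) = 2.
  L[2][0] = (-1) / L[0][0] = -1.
  L[2][1] = (6) / L[1][1] = 3.
Step 3: L[2][2] = √(9) = 3.

L[1][1] = 2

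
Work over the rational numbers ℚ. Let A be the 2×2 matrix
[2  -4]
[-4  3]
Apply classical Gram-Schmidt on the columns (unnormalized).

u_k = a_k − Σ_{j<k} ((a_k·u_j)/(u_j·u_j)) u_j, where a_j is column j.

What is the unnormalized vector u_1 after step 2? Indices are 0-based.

u_1 = (-2, -1)

Step 1: u_0 = a_0 = (2, -4).
Step 2: u_1 = a_1 − (-1)·u_0 = (-2, -1).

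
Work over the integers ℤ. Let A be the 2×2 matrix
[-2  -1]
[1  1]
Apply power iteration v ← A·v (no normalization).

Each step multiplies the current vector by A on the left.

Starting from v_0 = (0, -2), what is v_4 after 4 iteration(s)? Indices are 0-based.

v_0 = (0, -2).
v_1 = A·v_0 = (2, -2).
v_2 = A·v_1 = (-2, 0).
v_3 = A·v_2 = (4, -2).
v_4 = A·v_3 = (-6, 2).

v_4 = (-6, 2)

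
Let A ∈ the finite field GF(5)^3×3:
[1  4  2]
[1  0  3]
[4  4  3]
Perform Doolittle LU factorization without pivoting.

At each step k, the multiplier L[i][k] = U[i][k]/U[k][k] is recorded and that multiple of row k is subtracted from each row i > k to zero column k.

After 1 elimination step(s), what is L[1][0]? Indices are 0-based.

L[1][0] = 1

Step 1: pivot at (0,0) is 1.
  row1 ← row1 − (1)·row0  ⇒  L[1][0]=1, U row1=(0, 1, 1)
  row2 ← row2 − (4)·row0  ⇒  L[2][0]=4, U row2=(0, 3, 0)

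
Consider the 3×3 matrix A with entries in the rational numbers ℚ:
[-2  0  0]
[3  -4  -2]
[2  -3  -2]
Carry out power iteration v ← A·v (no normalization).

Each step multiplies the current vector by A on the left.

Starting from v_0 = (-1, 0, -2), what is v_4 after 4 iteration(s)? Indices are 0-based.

v_4 = (-16, 8, 2)

v_0 = (-1, 0, -2).
v_1 = A·v_0 = (2, 1, 2).
v_2 = A·v_1 = (-4, -2, -3).
v_3 = A·v_2 = (8, 2, 4).
v_4 = A·v_3 = (-16, 8, 2).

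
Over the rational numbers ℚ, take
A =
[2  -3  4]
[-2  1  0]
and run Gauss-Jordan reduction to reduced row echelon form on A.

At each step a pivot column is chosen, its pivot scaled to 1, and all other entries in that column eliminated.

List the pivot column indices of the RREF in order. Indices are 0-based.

step 1: normalize row 0 (÷2) = (1, -3/2, 2)
  row 1: subtract -2×row0 = (0, -2, 4)
step 2: normalize row 1 (÷-2) = (0, 1, -2)
  row 0: subtract -3/2×row1 = (1, 0, -1)

pivot columns: 0, 1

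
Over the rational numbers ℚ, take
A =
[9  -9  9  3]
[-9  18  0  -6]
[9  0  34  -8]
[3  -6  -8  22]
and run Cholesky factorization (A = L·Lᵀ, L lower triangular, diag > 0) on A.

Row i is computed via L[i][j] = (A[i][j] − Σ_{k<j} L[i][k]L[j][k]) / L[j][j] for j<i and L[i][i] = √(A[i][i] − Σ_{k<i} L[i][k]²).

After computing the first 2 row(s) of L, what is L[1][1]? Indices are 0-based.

Step 1: L[0][0] = √(9) = 3.
  L[1][0] = (-9) / L[0][0] = -3.
Step 2: L[1][1] = √(9) = 3.

L[1][1] = 3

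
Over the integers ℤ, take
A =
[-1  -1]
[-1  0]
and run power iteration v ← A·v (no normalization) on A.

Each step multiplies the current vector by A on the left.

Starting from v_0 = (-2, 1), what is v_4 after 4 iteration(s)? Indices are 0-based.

v_0 = (-2, 1).
v_1 = A·v_0 = (1, 2).
v_2 = A·v_1 = (-3, -1).
v_3 = A·v_2 = (4, 3).
v_4 = A·v_3 = (-7, -4).

v_4 = (-7, -4)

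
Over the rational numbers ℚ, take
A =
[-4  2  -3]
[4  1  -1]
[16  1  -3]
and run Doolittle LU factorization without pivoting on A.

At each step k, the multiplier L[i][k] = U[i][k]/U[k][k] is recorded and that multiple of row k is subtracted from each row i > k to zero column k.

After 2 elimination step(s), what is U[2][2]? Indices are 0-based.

U[2][2] = -3

k=0: U[0][0]=-4
  eliminate (1,0): mult=-1, new row 1: (0, 3, -4); set L[1][0]=-1
  eliminate (2,0): mult=-4, new row 2: (0, 9, -15); set L[2][0]=-4
k=1: U[1][1]=3
  eliminate (2,1): mult=3, new row 2: (0, 0, -3); set L[2][1]=3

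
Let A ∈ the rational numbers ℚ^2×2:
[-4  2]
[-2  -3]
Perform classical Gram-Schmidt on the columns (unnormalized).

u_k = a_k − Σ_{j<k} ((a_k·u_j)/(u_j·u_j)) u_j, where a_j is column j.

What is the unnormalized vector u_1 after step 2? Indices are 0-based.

u_1 = (8/5, -16/5)

Step 1: u_0 = a_0 = (-4, -2).
Step 2: u_1 = a_1 − (-1/10)·u_0 = (8/5, -16/5).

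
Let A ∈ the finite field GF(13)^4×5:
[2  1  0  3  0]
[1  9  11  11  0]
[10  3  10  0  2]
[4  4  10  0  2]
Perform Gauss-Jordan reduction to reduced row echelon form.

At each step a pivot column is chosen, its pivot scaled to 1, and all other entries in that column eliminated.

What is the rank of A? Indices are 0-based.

pivot(0,0)=2: scale R0 → (1, 7, 0, 8, 0)
  clear (1,0): R1 −= (1)R0 → (0, 2, 11, 3, 0)
  clear (2,0): R2 −= (10)R0 → (0, 11, 10, 11, 2)
  clear (3,0): R3 −= (4)R0 → (0, 2, 10, 7, 2)
pivot(1,1)=2: scale R1 → (0, 1, 12, 8, 0)
  clear (0,1): R0 −= (7)R1 → (1, 0, 7, 4, 0)
  clear (2,1): R2 −= (11)R1 → (0, 0, 8, 1, 2)
  clear (3,1): R3 −= (2)R1 → (0, 0, 12, 4, 2)
pivot(2,2)=8: scale R2 → (0, 0, 1, 5, 10)
  clear (0,2): R0 −= (7)R2 → (1, 0, 0, 8, 8)
  clear (1,2): R1 −= (12)R2 → (0, 1, 0, 0, 10)
  clear (3,2): R3 −= (12)R2 → (0, 0, 0, 9, 12)
pivot(3,3)=9: scale R3 → (0, 0, 0, 1, 10)
  clear (0,3): R0 −= (8)R3 → (1, 0, 0, 0, 6)
  clear (2,3): R2 −= (5)R3 → (0, 0, 1, 0, 12)

rank = 4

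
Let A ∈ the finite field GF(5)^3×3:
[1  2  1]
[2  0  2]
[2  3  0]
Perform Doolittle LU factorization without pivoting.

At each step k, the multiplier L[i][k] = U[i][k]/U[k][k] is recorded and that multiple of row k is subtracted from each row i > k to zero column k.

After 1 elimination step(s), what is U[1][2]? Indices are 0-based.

U[1][2] = 0

Step 1: pivot at (0,0) is 1.
  row1 ← row1 − (2)·row0  ⇒  L[1][0]=2, U row1=(0, 1, 0)
  row2 ← row2 − (2)·row0  ⇒  L[2][0]=2, U row2=(0, 4, 3)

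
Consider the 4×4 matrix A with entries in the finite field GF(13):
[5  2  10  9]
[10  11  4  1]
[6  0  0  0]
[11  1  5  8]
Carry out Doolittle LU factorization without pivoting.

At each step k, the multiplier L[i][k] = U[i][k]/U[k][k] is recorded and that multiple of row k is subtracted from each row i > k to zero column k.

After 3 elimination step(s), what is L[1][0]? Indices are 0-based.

k=0: U[0][0]=5
  eliminate (1,0): mult=2, new row 1: (0, 7, 10, 9); set L[1][0]=2
  eliminate (2,0): mult=9, new row 2: (0, 8, 1, 10); set L[2][0]=9
  eliminate (3,0): mult=10, new row 3: (0, 7, 9, 9); set L[3][0]=10
k=1: U[1][1]=7
  eliminate (2,1): mult=3, new row 2: (0, 0, 10, 9); set L[2][1]=3
  eliminate (3,1): mult=1, new row 3: (0, 0, 12, 0); set L[3][1]=1
k=2: U[2][2]=10
  eliminate (3,2): mult=9, new row 3: (0, 0, 0, 10); set L[3][2]=9

L[1][0] = 2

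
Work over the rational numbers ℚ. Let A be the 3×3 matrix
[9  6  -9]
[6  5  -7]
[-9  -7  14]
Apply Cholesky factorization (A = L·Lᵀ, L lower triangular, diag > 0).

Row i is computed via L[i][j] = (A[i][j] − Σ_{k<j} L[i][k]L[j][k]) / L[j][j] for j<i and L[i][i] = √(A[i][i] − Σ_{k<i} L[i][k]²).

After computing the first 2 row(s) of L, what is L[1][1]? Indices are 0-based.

L[1][1] = 1

Step 1: L[0][0] = √(9) = 3.
  L[1][0] = (6) / L[0][0] = 2.
Step 2: L[1][1] = √(1) = 1.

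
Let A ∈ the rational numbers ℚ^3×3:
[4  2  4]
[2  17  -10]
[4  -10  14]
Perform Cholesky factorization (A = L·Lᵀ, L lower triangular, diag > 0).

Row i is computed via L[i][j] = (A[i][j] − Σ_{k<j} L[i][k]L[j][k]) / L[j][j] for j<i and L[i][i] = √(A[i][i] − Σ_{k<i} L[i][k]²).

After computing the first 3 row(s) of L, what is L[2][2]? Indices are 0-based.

L[2][2] = 1

Step 1: L[0][0] = √(4) = 2.
  L[1][0] = (2) / L[0][0] = 1.
Step 2: L[1][1] = √(16) = 4.
  L[2][0] = (4) / L[0][0] = 2.
  L[2][1] = (-12) / L[1][1] = -3.
Step 3: L[2][2] = √(1) = 1.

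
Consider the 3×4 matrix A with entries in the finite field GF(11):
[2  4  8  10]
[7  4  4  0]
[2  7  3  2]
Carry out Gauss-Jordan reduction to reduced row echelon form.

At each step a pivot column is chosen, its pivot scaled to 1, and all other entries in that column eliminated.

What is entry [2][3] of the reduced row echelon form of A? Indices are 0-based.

pivot(0,0)=2: scale R0 → (1, 2, 4, 5)
  clear (1,0): R1 −= (7)R0 → (0, 1, 9, 9)
  clear (2,0): R2 −= (2)R0 → (0, 3, 6, 3)
pivot(1,1)=1: scale R1 → (0, 1, 9, 9)
  clear (0,1): R0 −= (2)R1 → (1, 0, 8, 9)
  clear (2,1): R2 −= (3)R1 → (0, 0, 1, 9)
pivot(2,2)=1: scale R2 → (0, 0, 1, 9)
  clear (0,2): R0 −= (8)R2 → (1, 0, 0, 3)
  clear (1,2): R1 −= (9)R2 → (0, 1, 0, 5)

M[2][3] = 9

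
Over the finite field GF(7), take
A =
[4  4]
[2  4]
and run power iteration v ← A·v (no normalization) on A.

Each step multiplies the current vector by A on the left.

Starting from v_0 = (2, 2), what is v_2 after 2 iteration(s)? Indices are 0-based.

v_0 = (2, 2).
v_1 = A·v_0 = (2, 5).
v_2 = A·v_1 = (0, 3).

v_2 = (0, 3)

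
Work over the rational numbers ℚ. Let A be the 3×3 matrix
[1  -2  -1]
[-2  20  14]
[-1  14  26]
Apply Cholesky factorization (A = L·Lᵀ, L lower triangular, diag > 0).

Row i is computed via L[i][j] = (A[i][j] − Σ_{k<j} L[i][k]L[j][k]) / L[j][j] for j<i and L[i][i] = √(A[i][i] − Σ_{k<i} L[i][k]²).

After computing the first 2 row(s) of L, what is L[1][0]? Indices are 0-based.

L[1][0] = -2

Step 1: L[0][0] = √(1) = 1.
  L[1][0] = (-2) / L[0][0] = -2.
Step 2: L[1][1] = √(16) = 4.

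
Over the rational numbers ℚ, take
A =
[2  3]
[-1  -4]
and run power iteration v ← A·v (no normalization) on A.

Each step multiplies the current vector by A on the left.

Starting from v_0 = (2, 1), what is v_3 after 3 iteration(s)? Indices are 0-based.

v_0 = (2, 1).
v_1 = A·v_0 = (7, -6).
v_2 = A·v_1 = (-4, 17).
v_3 = A·v_2 = (43, -64).

v_3 = (43, -64)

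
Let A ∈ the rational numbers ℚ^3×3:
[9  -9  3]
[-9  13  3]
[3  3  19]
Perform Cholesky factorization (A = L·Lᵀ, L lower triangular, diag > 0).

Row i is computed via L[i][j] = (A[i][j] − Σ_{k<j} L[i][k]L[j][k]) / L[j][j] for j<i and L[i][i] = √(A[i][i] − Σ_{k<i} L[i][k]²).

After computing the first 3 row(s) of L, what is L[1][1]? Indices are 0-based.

L[1][1] = 2

Step 1: L[0][0] = √(9) = 3.
  L[1][0] = (-9) / L[0][0] = -3.
Step 2: L[1][1] = √(4) = 2.
  L[2][0] = (3) / L[0][0] = 1.
  L[2][1] = (6) / L[1][1] = 3.
Step 3: L[2][2] = √(9) = 3.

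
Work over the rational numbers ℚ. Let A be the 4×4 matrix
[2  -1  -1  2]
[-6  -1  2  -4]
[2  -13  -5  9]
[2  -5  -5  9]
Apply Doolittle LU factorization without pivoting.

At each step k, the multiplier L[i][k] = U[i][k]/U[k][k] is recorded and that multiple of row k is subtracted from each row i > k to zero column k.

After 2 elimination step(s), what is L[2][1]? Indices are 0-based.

k=0: U[0][0]=2
  eliminate (1,0): mult=-3, new row 1: (0, -4, -1, 2); set L[1][0]=-3
  eliminate (2,0): mult=1, new row 2: (0, -12, -4, 7); set L[2][0]=1
  eliminate (3,0): mult=1, new row 3: (0, -4, -4, 7); set L[3][0]=1
k=1: U[1][1]=-4
  eliminate (2,1): mult=3, new row 2: (0, 0, -1, 1); set L[2][1]=3
  eliminate (3,1): mult=1, new row 3: (0, 0, -3, 5); set L[3][1]=1

L[2][1] = 3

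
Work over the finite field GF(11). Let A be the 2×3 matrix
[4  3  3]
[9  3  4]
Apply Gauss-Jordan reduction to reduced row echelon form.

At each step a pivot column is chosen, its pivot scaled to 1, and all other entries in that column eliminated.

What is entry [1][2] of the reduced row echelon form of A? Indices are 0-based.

[1] R0 /= 4  ⇒  (1, 9, 9)
     R1 -= 9·R0  ⇒  (0, 10, 0)
[2] R1 /= 10  ⇒  (0, 1, 0)
     R0 -= 9·R1  ⇒  (1, 0, 9)

M[1][2] = 0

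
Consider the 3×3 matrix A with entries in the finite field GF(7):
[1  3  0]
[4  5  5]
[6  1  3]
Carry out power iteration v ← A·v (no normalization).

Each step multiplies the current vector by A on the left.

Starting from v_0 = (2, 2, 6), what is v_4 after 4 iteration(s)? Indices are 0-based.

v_4 = (4, 5, 4)

v_0 = (2, 2, 6).
v_1 = A·v_0 = (1, 6, 4).
v_2 = A·v_1 = (5, 5, 3).
v_3 = A·v_2 = (6, 4, 2).
v_4 = A·v_3 = (4, 5, 4).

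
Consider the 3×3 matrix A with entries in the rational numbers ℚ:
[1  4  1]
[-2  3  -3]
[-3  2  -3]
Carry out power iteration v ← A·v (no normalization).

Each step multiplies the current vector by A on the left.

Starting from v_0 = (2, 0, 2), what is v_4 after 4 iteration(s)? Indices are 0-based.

v_0 = (2, 0, 2).
v_1 = A·v_0 = (4, -10, -12).
v_2 = A·v_1 = (-48, -2, 4).
v_3 = A·v_2 = (-52, 78, 128).
v_4 = A·v_3 = (388, -46, -72).

v_4 = (388, -46, -72)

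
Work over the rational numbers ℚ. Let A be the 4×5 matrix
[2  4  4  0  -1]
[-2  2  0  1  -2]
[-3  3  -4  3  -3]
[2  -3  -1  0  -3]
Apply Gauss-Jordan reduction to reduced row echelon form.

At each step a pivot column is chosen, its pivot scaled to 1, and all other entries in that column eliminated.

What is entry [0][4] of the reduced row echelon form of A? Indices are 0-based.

pivot(0,0)=2: scale R0 → (1, 2, 2, 0, -1/2)
  clear (1,0): R1 −= (-2)R0 → (0, 6, 4, 1, -3)
  clear (2,0): R2 −= (-3)R0 → (0, 9, 2, 3, -9/2)
  clear (3,0): R3 −= (2)R0 → (0, -7, -5, 0, -2)
pivot(1,1)=6: scale R1 → (0, 1, 2/3, 1/6, -1/2)
  clear (0,1): R0 −= (2)R1 → (1, 0, 2/3, -1/3, 1/2)
  clear (2,1): R2 −= (9)R1 → (0, 0, -4, 3/2, 0)
  clear (3,1): R3 −= (-7)R1 → (0, 0, -1/3, 7/6, -11/2)
pivot(2,2)=-4: scale R2 → (0, 0, 1, -3/8, 0)
  clear (0,2): R0 −= (2/3)R2 → (1, 0, 0, -1/12, 1/2)
  clear (1,2): R1 −= (2/3)R2 → (0, 1, 0, 5/12, -1/2)
  clear (3,2): R3 −= (-1/3)R2 → (0, 0, 0, 25/24, -11/2)
pivot(3,3)=25/24: scale R3 → (0, 0, 0, 1, -132/25)
  clear (0,3): R0 −= (-1/12)R3 → (1, 0, 0, 0, 3/50)
  clear (1,3): R1 −= (5/12)R3 → (0, 1, 0, 0, 17/10)
  clear (2,3): R2 −= (-3/8)R3 → (0, 0, 1, 0, -99/50)

M[0][4] = 3/50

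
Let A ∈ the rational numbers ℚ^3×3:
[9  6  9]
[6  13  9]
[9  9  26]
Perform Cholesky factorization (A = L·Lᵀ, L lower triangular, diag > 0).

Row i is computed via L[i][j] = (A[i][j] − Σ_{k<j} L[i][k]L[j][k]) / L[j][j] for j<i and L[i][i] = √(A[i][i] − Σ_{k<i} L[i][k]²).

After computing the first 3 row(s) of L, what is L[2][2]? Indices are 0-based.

Step 1: L[0][0] = √(9) = 3.
  L[1][0] = (6) / L[0][0] = 2.
Step 2: L[1][1] = √(9) = 3.
  L[2][0] = (9) / L[0][0] = 3.
  L[2][1] = (3) / L[1][1] = 1.
Step 3: L[2][2] = √(16) = 4.

L[2][2] = 4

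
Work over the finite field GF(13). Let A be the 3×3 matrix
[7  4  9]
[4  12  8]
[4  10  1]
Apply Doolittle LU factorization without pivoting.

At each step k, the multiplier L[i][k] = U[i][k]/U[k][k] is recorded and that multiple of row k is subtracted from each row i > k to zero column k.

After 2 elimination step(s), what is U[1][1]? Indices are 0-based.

U[1][1] = 6

Step 1: pivot at (0,0) is 7.
  row1 ← row1 − (8)·row0  ⇒  L[1][0]=8, U row1=(0, 6, 1)
  row2 ← row2 − (8)·row0  ⇒  L[2][0]=8, U row2=(0, 4, 7)
Step 2: pivot at (1,1) is 6.
  row2 ← row2 − (5)·row1  ⇒  L[2][1]=5, U row2=(0, 0, 2)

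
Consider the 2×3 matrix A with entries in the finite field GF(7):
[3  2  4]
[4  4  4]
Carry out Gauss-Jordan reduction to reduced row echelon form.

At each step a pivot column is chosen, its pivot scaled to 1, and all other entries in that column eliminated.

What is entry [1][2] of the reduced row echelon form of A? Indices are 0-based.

pivot(0,0)=3: scale R0 → (1, 3, 6)
  clear (1,0): R1 −= (4)R0 → (0, 6, 1)
pivot(1,1)=6: scale R1 → (0, 1, 6)
  clear (0,1): R0 −= (3)R1 → (1, 0, 2)

M[1][2] = 6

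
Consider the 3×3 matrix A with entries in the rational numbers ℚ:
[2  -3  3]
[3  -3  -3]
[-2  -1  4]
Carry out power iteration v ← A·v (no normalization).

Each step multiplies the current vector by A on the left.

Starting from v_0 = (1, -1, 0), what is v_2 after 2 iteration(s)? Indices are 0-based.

v_2 = (-11, 0, -20)

v_0 = (1, -1, 0).
v_1 = A·v_0 = (5, 6, -1).
v_2 = A·v_1 = (-11, 0, -20).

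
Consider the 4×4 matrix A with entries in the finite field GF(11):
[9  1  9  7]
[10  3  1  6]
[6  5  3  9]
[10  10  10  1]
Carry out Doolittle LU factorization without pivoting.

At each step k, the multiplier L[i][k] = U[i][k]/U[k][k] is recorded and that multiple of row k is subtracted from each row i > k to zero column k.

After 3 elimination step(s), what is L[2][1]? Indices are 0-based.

Step 1: pivot at (0,0) is 9.
  row1 ← row1 − (6)·row0  ⇒  L[1][0]=6, U row1=(0, 8, 2, 8)
  row2 ← row2 − (8)·row0  ⇒  L[2][0]=8, U row2=(0, 8, 8, 8)
  row3 ← row3 − (6)·row0  ⇒  L[3][0]=6, U row3=(0, 4, 0, 3)
Step 2: pivot at (1,1) is 8.
  row2 ← row2 − (1)·row1  ⇒  L[2][1]=1, U row2=(0, 0, 6, 0)
  row3 ← row3 − (6)·row1  ⇒  L[3][1]=6, U row3=(0, 0, 10, 10)
Step 3: pivot at (2,2) is 6.
  row3 ← row3 − (9)·row2  ⇒  L[3][2]=9, U row3=(0, 0, 0, 10)

L[2][1] = 1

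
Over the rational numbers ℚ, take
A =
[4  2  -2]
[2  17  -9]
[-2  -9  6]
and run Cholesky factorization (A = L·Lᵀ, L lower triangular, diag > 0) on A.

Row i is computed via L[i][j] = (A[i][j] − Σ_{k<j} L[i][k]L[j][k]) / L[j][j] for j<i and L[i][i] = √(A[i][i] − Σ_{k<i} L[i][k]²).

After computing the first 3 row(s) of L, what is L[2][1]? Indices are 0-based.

Step 1: L[0][0] = √(4) = 2.
  L[1][0] = (2) / L[0][0] = 1.
Step 2: L[1][1] = √(16) = 4.
  L[2][0] = (-2) / L[0][0] = -1.
  L[2][1] = (-8) / L[1][1] = -2.
Step 3: L[2][2] = √(1) = 1.

L[2][1] = -2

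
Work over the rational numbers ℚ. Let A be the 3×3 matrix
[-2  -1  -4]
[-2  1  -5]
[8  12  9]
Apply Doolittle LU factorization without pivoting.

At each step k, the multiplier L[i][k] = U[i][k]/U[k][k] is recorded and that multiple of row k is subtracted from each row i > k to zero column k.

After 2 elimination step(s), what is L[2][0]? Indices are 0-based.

L[2][0] = -4

k=0: U[0][0]=-2
  eliminate (1,0): mult=1, new row 1: (0, 2, -1); set L[1][0]=1
  eliminate (2,0): mult=-4, new row 2: (0, 8, -7); set L[2][0]=-4
k=1: U[1][1]=2
  eliminate (2,1): mult=4, new row 2: (0, 0, -3); set L[2][1]=4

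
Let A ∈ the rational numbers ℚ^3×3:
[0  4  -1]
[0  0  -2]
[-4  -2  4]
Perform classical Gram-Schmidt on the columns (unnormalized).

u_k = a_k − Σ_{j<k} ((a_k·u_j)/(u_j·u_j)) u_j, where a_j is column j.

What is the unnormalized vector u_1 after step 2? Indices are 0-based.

u_1 = (4, 0, 0)

Step 1: u_0 = a_0 = (0, 0, -4).
Step 2: u_1 = a_1 − (1/2)·u_0 = (4, 0, 0).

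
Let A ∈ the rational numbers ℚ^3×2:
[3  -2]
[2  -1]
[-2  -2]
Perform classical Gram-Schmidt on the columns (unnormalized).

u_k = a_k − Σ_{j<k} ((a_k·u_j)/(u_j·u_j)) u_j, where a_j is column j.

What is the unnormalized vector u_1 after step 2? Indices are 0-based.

u_1 = (-22/17, -9/17, -42/17)

Step 1: u_0 = a_0 = (3, 2, -2).
Step 2: u_1 = a_1 − (-4/17)·u_0 = (-22/17, -9/17, -42/17).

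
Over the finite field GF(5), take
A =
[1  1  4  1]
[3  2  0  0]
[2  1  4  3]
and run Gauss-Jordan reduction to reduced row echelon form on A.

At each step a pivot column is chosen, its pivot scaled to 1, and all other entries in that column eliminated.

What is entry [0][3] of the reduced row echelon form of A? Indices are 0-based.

step 1: normalize row 0 (÷1) = (1, 1, 4, 1)
  row 1: subtract 3×row0 = (0, 4, 3, 2)
  row 2: subtract 2×row0 = (0, 4, 1, 1)
step 2: normalize row 1 (÷4) = (0, 1, 2, 3)
  row 0: subtract 1×row1 = (1, 0, 2, 3)
  row 2: subtract 4×row1 = (0, 0, 3, 4)
step 3: normalize row 2 (÷3) = (0, 0, 1, 3)
  row 0: subtract 2×row2 = (1, 0, 0, 2)
  row 1: subtract 2×row2 = (0, 1, 0, 2)

M[0][3] = 2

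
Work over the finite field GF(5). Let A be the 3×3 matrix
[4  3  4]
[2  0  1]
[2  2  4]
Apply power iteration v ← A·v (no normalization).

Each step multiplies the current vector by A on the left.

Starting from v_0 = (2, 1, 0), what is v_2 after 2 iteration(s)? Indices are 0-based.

v_0 = (2, 1, 0).
v_1 = A·v_0 = (1, 4, 1).
v_2 = A·v_1 = (0, 3, 4).

v_2 = (0, 3, 4)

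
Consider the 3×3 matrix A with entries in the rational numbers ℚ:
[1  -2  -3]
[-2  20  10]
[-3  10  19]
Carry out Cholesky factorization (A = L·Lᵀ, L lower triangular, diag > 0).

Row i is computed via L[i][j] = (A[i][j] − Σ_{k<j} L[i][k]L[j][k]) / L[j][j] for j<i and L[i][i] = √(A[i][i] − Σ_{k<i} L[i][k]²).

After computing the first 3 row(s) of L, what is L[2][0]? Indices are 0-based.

L[2][0] = -3

Step 1: L[0][0] = √(1) = 1.
  L[1][0] = (-2) / L[0][0] = -2.
Step 2: L[1][1] = √(16) = 4.
  L[2][0] = (-3) / L[0][0] = -3.
  L[2][1] = (4) / L[1][1] = 1.
Step 3: L[2][2] = √(9) = 3.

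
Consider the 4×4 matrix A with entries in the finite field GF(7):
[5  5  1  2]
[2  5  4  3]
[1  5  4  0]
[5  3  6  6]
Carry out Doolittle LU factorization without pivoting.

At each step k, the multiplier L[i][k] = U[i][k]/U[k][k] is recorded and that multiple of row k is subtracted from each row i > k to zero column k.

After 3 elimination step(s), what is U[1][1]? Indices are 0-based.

U[1][1] = 3

[col 0] pivot 5
  R1 -= 6*R0 → (0, 3, 5, 5)  (L[1][0] := 6)
  R2 -= 3*R0 → (0, 4, 1, 1)  (L[2][0] := 3)
  R3 -= 1*R0 → (0, 5, 5, 4)  (L[3][0] := 1)
[col 1] pivot 3
  R2 -= 6*R1 → (0, 0, 6, 6)  (L[2][1] := 6)
  R3 -= 4*R1 → (0, 0, 6, 5)  (L[3][1] := 4)
[col 2] pivot 6
  R3 -= 1*R2 → (0, 0, 0, 6)  (L[3][2] := 1)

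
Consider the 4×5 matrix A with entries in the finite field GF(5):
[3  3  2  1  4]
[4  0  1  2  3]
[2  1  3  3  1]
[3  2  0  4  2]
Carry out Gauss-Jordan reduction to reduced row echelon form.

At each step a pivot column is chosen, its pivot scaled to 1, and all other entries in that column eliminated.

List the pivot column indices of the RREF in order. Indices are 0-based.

pivot columns: 0, 1, 2, 3

pivot(0,0)=3: scale R0 → (1, 1, 4, 2, 3)
  clear (1,0): R1 −= (4)R0 → (0, 1, 0, 4, 1)
  clear (2,0): R2 −= (2)R0 → (0, 4, 0, 4, 0)
  clear (3,0): R3 −= (3)R0 → (0, 4, 3, 3, 3)
pivot(1,1)=1: scale R1 → (0, 1, 0, 4, 1)
  clear (0,1): R0 −= (1)R1 → (1, 0, 4, 3, 2)
  clear (2,1): R2 −= (4)R1 → (0, 0, 0, 3, 1)
  clear (3,1): R3 −= (4)R1 → (0, 0, 3, 2, 4)
pivot(2,2): swap R2↔R3
pivot(2,2)=3: scale R2 → (0, 0, 1, 4, 3)
  clear (0,2): R0 −= (4)R2 → (1, 0, 0, 2, 0)
pivot(3,3)=3: scale R3 → (0, 0, 0, 1, 2)
  clear (0,3): R0 −= (2)R3 → (1, 0, 0, 0, 1)
  clear (1,3): R1 −= (4)R3 → (0, 1, 0, 0, 3)
  clear (2,3): R2 −= (4)R3 → (0, 0, 1, 0, 0)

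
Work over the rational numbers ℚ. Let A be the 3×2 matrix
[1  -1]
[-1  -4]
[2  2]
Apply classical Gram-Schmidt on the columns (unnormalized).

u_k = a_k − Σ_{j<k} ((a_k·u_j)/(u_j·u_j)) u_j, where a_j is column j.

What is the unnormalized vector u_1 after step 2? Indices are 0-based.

Step 1: u_0 = a_0 = (1, -1, 2).
Step 2: u_1 = a_1 − (7/6)·u_0 = (-13/6, -17/6, -1/3).

u_1 = (-13/6, -17/6, -1/3)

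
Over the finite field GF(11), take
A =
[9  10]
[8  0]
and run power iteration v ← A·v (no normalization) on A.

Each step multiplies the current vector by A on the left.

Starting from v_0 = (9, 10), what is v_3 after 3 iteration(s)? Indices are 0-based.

v_3 = (3, 4)

v_0 = (9, 10).
v_1 = A·v_0 = (5, 6).
v_2 = A·v_1 = (6, 7).
v_3 = A·v_2 = (3, 4).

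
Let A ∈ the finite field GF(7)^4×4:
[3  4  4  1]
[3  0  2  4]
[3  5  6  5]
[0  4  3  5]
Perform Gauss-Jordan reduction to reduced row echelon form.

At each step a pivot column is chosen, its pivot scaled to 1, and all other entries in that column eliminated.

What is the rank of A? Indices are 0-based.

[1] R0 /= 3  ⇒  (1, 6, 6, 5)
     R1 -= 3·R0  ⇒  (0, 3, 5, 3)
     R2 -= 3·R0  ⇒  (0, 1, 2, 4)
[2] R1 /= 3  ⇒  (0, 1, 4, 1)
     R0 -= 6·R1  ⇒  (1, 0, 3, 6)
     R2 -= 1·R1  ⇒  (0, 0, 5, 3)
     R3 -= 4·R1  ⇒  (0, 0, 1, 1)
[3] R2 /= 5  ⇒  (0, 0, 1, 2)
     R0 -= 3·R2  ⇒  (1, 0, 0, 0)
     R1 -= 4·R2  ⇒  (0, 1, 0, 0)
     R3 -= 1·R2  ⇒  (0, 0, 0, 6)
[4] R3 /= 6  ⇒  (0, 0, 0, 1)
     R2 -= 2·R3  ⇒  (0, 0, 1, 0)

rank = 4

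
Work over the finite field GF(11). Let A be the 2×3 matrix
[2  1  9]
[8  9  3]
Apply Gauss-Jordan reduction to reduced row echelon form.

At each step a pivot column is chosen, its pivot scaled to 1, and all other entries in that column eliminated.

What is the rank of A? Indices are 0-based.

[1] R0 /= 2  ⇒  (1, 6, 10)
     R1 -= 8·R0  ⇒  (0, 5, 0)
[2] R1 /= 5  ⇒  (0, 1, 0)
     R0 -= 6·R1  ⇒  (1, 0, 10)

rank = 2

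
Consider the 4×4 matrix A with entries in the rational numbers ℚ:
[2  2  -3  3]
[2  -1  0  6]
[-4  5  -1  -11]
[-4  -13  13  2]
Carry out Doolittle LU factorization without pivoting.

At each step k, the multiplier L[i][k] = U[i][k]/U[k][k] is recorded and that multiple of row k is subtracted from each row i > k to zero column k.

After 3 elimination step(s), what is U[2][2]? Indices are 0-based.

U[2][2] = 2

Step 1: pivot at (0,0) is 2.
  row1 ← row1 − (1)·row0  ⇒  L[1][0]=1, U row1=(0, -3, 3, 3)
  row2 ← row2 − (-2)·row0  ⇒  L[2][0]=-2, U row2=(0, 9, -7, -5)
  row3 ← row3 − (-2)·row0  ⇒  L[3][0]=-2, U row3=(0, -9, 7, 8)
Step 2: pivot at (1,1) is -3.
  row2 ← row2 − (-3)·row1  ⇒  L[2][1]=-3, U row2=(0, 0, 2, 4)
  row3 ← row3 − (3)·row1  ⇒  L[3][1]=3, U row3=(0, 0, -2, -1)
Step 3: pivot at (2,2) is 2.
  row3 ← row3 − (-1)·row2  ⇒  L[3][2]=-1, U row3=(0, 0, 0, 3)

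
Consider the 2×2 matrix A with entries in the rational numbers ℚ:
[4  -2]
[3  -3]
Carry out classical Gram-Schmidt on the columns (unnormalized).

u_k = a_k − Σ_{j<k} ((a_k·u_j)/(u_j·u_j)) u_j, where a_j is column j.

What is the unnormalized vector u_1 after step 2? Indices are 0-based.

u_1 = (18/25, -24/25)

Step 1: u_0 = a_0 = (4, 3).
Step 2: u_1 = a_1 − (-17/25)·u_0 = (18/25, -24/25).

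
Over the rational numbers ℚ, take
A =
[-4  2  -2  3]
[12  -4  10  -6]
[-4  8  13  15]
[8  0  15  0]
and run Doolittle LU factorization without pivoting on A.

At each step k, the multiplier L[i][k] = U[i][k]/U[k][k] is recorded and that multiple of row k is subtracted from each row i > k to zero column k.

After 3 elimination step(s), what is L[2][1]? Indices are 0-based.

L[2][1] = 3

Step 1: pivot at (0,0) is -4.
  row1 ← row1 − (-3)·row0  ⇒  L[1][0]=-3, U row1=(0, 2, 4, 3)
  row2 ← row2 − (1)·row0  ⇒  L[2][0]=1, U row2=(0, 6, 15, 12)
  row3 ← row3 − (-2)·row0  ⇒  L[3][0]=-2, U row3=(0, 4, 11, 6)
Step 2: pivot at (1,1) is 2.
  row2 ← row2 − (3)·row1  ⇒  L[2][1]=3, U row2=(0, 0, 3, 3)
  row3 ← row3 − (2)·row1  ⇒  L[3][1]=2, U row3=(0, 0, 3, 0)
Step 3: pivot at (2,2) is 3.
  row3 ← row3 − (1)·row2  ⇒  L[3][2]=1, U row3=(0, 0, 0, -3)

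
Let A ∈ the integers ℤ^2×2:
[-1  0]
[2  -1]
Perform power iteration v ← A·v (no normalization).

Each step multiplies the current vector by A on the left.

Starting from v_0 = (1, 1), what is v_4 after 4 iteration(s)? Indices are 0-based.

v_0 = (1, 1).
v_1 = A·v_0 = (-1, 1).
v_2 = A·v_1 = (1, -3).
v_3 = A·v_2 = (-1, 5).
v_4 = A·v_3 = (1, -7).

v_4 = (1, -7)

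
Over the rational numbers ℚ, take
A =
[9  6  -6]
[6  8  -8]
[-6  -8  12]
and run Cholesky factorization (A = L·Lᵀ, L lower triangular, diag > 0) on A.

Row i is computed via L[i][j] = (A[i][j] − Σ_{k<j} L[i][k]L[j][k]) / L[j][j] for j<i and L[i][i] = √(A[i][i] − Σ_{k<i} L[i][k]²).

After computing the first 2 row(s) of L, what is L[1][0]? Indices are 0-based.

Step 1: L[0][0] = √(9) = 3.
  L[1][0] = (6) / L[0][0] = 2.
Step 2: L[1][1] = √(4) = 2.

L[1][0] = 2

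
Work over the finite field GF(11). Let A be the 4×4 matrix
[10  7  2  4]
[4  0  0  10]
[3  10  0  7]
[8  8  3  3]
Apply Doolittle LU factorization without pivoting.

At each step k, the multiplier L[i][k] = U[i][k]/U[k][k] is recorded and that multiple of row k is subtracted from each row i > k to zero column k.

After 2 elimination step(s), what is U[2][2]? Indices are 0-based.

U[2][2] = 5

[col 0] pivot 10
  R1 -= 7*R0 → (0, 6, 8, 4)  (L[1][0] := 7)
  R2 -= 8*R0 → (0, 9, 6, 8)  (L[2][0] := 8)
  R3 -= 3*R0 → (0, 9, 8, 2)  (L[3][0] := 3)
[col 1] pivot 6
  R2 -= 7*R1 → (0, 0, 5, 2)  (L[2][1] := 7)
  R3 -= 7*R1 → (0, 0, 7, 7)  (L[3][1] := 7)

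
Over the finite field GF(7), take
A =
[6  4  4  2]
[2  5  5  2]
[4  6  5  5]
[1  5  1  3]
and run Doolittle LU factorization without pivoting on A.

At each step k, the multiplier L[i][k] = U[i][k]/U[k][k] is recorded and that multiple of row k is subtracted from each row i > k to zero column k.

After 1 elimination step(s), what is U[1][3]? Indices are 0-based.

Step 1: pivot at (0,0) is 6.
  row1 ← row1 − (5)·row0  ⇒  L[1][0]=5, U row1=(0, 6, 6, 6)
  row2 ← row2 − (3)·row0  ⇒  L[2][0]=3, U row2=(0, 1, 0, 6)
  row3 ← row3 − (6)·row0  ⇒  L[3][0]=6, U row3=(0, 2, 5, 5)

U[1][3] = 6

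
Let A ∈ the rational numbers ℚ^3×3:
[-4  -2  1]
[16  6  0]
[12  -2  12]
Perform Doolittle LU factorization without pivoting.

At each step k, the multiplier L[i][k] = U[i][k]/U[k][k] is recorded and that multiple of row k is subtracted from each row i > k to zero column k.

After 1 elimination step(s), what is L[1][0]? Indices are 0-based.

[col 0] pivot -4
  R1 -= -4*R0 → (0, -2, 4)  (L[1][0] := -4)
  R2 -= -3*R0 → (0, -8, 15)  (L[2][0] := -3)

L[1][0] = -4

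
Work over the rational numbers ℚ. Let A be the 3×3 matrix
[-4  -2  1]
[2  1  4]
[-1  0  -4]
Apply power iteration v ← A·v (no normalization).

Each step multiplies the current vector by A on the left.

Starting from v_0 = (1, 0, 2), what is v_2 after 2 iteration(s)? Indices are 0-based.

v_0 = (1, 0, 2).
v_1 = A·v_0 = (-2, 10, -9).
v_2 = A·v_1 = (-21, -30, 38).

v_2 = (-21, -30, 38)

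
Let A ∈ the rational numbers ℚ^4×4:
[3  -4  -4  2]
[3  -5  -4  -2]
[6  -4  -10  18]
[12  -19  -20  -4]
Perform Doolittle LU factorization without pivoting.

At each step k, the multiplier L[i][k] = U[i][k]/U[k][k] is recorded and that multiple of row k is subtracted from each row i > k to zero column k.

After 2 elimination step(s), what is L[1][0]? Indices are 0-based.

Step 1: pivot at (0,0) is 3.
  row1 ← row1 − (1)·row0  ⇒  L[1][0]=1, U row1=(0, -1, 0, -4)
  row2 ← row2 − (2)·row0  ⇒  L[2][0]=2, U row2=(0, 4, -2, 14)
  row3 ← row3 − (4)·row0  ⇒  L[3][0]=4, U row3=(0, -3, -4, -12)
Step 2: pivot at (1,1) is -1.
  row2 ← row2 − (-4)·row1  ⇒  L[2][1]=-4, U row2=(0, 0, -2, -2)
  row3 ← row3 − (3)·row1  ⇒  L[3][1]=3, U row3=(0, 0, -4, 0)

L[1][0] = 1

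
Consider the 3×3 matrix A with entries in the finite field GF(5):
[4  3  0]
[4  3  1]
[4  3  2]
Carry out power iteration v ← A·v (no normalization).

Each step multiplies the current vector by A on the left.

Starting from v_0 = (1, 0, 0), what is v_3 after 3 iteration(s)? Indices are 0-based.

v_3 = (3, 4, 0)

v_0 = (1, 0, 0).
v_1 = A·v_0 = (4, 4, 4).
v_2 = A·v_1 = (3, 2, 1).
v_3 = A·v_2 = (3, 4, 0).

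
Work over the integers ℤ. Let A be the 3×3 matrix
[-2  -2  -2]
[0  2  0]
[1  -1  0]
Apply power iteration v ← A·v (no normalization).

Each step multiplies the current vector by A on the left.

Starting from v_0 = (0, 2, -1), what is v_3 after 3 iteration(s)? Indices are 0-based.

v_3 = (-4, 16, -8)

v_0 = (0, 2, -1).
v_1 = A·v_0 = (-2, 4, -2).
v_2 = A·v_1 = (0, 8, -6).
v_3 = A·v_2 = (-4, 16, -8).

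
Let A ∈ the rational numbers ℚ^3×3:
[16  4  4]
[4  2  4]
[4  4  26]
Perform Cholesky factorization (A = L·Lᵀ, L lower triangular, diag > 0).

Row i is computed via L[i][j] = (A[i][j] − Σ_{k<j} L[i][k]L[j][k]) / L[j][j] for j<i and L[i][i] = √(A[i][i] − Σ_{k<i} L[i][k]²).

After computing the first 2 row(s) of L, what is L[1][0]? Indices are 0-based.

Step 1: L[0][0] = √(16) = 4.
  L[1][0] = (4) / L[0][0] = 1.
Step 2: L[1][1] = √(1) = 1.

L[1][0] = 1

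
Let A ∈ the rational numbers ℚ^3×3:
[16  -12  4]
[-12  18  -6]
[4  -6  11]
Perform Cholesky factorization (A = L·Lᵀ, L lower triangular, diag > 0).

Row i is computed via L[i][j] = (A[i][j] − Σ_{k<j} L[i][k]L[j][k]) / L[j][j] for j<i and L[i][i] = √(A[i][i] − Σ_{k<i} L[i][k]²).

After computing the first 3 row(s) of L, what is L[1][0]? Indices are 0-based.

Step 1: L[0][0] = √(16) = 4.
  L[1][0] = (-12) / L[0][0] = -3.
Step 2: L[1][1] = √(9) = 3.
  L[2][0] = (4) / L[0][0] = 1.
  L[2][1] = (-3) / L[1][1] = -1.
Step 3: L[2][2] = √(9) = 3.

L[1][0] = -3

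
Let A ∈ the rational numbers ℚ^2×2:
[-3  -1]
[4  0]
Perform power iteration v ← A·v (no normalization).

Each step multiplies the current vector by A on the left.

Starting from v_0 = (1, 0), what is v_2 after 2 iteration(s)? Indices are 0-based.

v_2 = (5, -12)

v_0 = (1, 0).
v_1 = A·v_0 = (-3, 4).
v_2 = A·v_1 = (5, -12).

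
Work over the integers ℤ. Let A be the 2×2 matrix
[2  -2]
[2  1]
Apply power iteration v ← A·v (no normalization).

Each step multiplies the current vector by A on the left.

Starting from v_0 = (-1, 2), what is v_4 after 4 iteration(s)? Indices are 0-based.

v_4 = (72, -36)

v_0 = (-1, 2).
v_1 = A·v_0 = (-6, 0).
v_2 = A·v_1 = (-12, -12).
v_3 = A·v_2 = (0, -36).
v_4 = A·v_3 = (72, -36).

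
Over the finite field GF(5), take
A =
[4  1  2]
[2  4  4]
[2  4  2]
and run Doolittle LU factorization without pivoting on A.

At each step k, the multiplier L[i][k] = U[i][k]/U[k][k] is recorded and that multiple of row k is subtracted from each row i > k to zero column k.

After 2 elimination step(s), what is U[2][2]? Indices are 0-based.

U[2][2] = 3

k=0: U[0][0]=4
  eliminate (1,0): mult=3, new row 1: (0, 1, 3); set L[1][0]=3
  eliminate (2,0): mult=3, new row 2: (0, 1, 1); set L[2][0]=3
k=1: U[1][1]=1
  eliminate (2,1): mult=1, new row 2: (0, 0, 3); set L[2][1]=1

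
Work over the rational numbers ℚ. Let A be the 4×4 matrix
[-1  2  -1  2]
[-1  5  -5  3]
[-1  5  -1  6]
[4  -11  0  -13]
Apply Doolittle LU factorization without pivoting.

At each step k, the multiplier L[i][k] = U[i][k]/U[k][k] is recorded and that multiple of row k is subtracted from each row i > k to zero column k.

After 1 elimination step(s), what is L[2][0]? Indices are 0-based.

L[2][0] = 1

k=0: U[0][0]=-1
  eliminate (1,0): mult=1, new row 1: (0, 3, -4, 1); set L[1][0]=1
  eliminate (2,0): mult=1, new row 2: (0, 3, 0, 4); set L[2][0]=1
  eliminate (3,0): mult=-4, new row 3: (0, -3, -4, -5); set L[3][0]=-4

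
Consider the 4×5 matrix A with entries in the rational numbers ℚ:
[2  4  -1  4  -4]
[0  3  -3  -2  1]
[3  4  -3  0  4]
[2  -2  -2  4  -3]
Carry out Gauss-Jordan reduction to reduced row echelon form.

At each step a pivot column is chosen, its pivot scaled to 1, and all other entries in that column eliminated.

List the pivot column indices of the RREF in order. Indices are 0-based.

pivot columns: 0, 1, 2, 3

pivot(0,0)=2: scale R0 → (1, 2, -1/2, 2, -2)
  clear (2,0): R2 −= (3)R0 → (0, -2, -3/2, -6, 10)
  clear (3,0): R3 −= (2)R0 → (0, -6, -1, 0, 1)
pivot(1,1)=3: scale R1 → (0, 1, -1, -2/3, 1/3)
  clear (0,1): R0 −= (2)R1 → (1, 0, 3/2, 10/3, -8/3)
  clear (2,1): R2 −= (-2)R1 → (0, 0, -7/2, -22/3, 32/3)
  clear (3,1): R3 −= (-6)R1 → (0, 0, -7, -4, 3)
pivot(2,2)=-7/2: scale R2 → (0, 0, 1, 44/21, -64/21)
  clear (0,2): R0 −= (3/2)R2 → (1, 0, 0, 4/21, 40/21)
  clear (1,2): R1 −= (-1)R2 → (0, 1, 0, 10/7, -19/7)
  clear (3,2): R3 −= (-7)R2 → (0, 0, 0, 32/3, -55/3)
pivot(3,3)=32/3: scale R3 → (0, 0, 0, 1, -55/32)
  clear (0,3): R0 −= (4/21)R3 → (1, 0, 0, 0, 125/56)
  clear (1,3): R1 −= (10/7)R3 → (0, 1, 0, 0, -29/112)
  clear (2,3): R2 −= (44/21)R3 → (0, 0, 1, 0, 31/56)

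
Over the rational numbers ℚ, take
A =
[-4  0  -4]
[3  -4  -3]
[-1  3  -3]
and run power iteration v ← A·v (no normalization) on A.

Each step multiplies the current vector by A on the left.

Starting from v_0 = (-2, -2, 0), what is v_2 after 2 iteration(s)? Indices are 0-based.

v_0 = (-2, -2, 0).
v_1 = A·v_0 = (8, 2, -4).
v_2 = A·v_1 = (-16, 28, 10).

v_2 = (-16, 28, 10)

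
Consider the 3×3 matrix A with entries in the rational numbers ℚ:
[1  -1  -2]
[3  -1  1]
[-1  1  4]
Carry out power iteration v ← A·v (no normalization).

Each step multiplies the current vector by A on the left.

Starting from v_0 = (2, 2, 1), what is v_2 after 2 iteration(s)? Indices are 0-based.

v_0 = (2, 2, 1).
v_1 = A·v_0 = (-2, 5, 4).
v_2 = A·v_1 = (-15, -7, 23).

v_2 = (-15, -7, 23)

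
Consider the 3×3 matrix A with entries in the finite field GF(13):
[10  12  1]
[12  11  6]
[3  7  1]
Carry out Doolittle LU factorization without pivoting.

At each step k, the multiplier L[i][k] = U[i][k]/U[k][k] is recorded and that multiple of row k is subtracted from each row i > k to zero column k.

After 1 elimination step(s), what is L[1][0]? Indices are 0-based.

L[1][0] = 9

k=0: U[0][0]=10
  eliminate (1,0): mult=9, new row 1: (0, 7, 10); set L[1][0]=9
  eliminate (2,0): mult=12, new row 2: (0, 6, 2); set L[2][0]=12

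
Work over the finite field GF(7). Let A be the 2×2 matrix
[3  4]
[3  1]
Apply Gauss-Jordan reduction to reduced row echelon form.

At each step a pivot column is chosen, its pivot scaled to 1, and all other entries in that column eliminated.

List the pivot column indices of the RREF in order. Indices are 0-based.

pivot(0,0)=3: scale R0 → (1, 6)
  clear (1,0): R1 −= (3)R0 → (0, 4)
pivot(1,1)=4: scale R1 → (0, 1)
  clear (0,1): R0 −= (6)R1 → (1, 0)

pivot columns: 0, 1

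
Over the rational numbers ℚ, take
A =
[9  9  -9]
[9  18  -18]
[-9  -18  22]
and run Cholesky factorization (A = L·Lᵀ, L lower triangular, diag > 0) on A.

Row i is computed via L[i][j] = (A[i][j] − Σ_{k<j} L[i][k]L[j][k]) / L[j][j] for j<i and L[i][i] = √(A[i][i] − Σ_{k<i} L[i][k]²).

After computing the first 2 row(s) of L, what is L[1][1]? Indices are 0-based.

Step 1: L[0][0] = √(9) = 3.
  L[1][0] = (9) / L[0][0] = 3.
Step 2: L[1][1] = √(9) = 3.

L[1][1] = 3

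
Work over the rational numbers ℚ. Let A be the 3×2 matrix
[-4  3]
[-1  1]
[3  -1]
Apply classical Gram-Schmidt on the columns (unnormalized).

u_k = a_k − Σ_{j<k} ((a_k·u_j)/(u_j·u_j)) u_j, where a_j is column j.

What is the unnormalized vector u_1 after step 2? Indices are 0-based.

Step 1: u_0 = a_0 = (-4, -1, 3).
Step 2: u_1 = a_1 − (-8/13)·u_0 = (7/13, 5/13, 11/13).

u_1 = (7/13, 5/13, 11/13)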